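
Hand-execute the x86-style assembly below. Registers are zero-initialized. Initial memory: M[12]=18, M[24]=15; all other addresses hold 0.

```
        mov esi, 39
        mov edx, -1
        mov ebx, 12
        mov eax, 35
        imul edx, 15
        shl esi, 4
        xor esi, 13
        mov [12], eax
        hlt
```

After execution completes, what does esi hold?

637

esi=39
edx=-1
ebx=12
eax=35
edx=(-1)*15=-15
esi=39<<4=624
esi=624^13=637
mov [12], eax → M[12]=35
halt.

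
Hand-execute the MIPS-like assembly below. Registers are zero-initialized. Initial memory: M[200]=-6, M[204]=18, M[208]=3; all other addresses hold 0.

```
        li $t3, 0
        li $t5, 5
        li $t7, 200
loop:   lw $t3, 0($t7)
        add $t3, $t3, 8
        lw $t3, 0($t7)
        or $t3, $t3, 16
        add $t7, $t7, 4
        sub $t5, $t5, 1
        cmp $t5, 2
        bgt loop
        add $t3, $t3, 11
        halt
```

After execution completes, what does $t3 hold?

li $t3, 0 → $t3=0
li $t5, 5 → $t5=5
li $t7, 200 → $t7=200
lw $t3, 0($t7) → $t3=M[200]=-6
add $t3, $t3, 8 → $t3=(-6)+8=2
lw $t3, 0($t7) → $t3=M[200]=-6
or $t3, $t3, 16 → $t3=(-6)|16=-6
add $t7, $t7, 4 → $t7=200+4=204
sub $t5, $t5, 1 → $t5=5-1=4
cmp $t5, 2  (cmp 4,2)
bgt loop: taken
lw $t3, 0($t7) → $t3=M[204]=18
add $t3, $t3, 8 → $t3=18+8=26
lw $t3, 0($t7) → $t3=M[204]=18
or $t3, $t3, 16 → $t3=18|16=18
add $t7, $t7, 4 → $t7=204+4=208
sub $t5, $t5, 1 → $t5=4-1=3
cmp $t5, 2  (cmp 3,2)
bgt loop: taken
lw $t3, 0($t7) → $t3=M[208]=3
add $t3, $t3, 8 → $t3=3+8=11
lw $t3, 0($t7) → $t3=M[208]=3
or $t3, $t3, 16 → $t3=3|16=19
add $t7, $t7, 4 → $t7=208+4=212
sub $t5, $t5, 1 → $t5=3-1=2
cmp $t5, 2  (cmp 2,2)
bgt loop: not taken
add $t3, $t3, 11 → $t3=19+11=30
halt.

30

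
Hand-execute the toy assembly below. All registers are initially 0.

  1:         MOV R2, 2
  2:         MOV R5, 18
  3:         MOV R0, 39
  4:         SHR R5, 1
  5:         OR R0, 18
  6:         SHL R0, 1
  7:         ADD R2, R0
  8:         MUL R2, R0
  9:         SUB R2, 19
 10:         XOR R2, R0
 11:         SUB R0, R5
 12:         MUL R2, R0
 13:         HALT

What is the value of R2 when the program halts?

1251087

after MOV R2, 2: R2=2
after MOV R5, 18: R5=18
after MOV R0, 39: R0=39
after SHR R5, 1: R5=18>>1=9
after OR R0, 18: R0=39|18=55
after SHL R0, 1: R0=55<<1=110
after ADD R2, R0: R2=2+110=112
after MUL R2, R0: R2=112*110=12320
after SUB R2, 19: R2=12320-19=12301
after XOR R2, R0: R2=12301^110=12387
after SUB R0, R5: R0=110-9=101
after MUL R2, R0: R2=12387*101=1251087
halt.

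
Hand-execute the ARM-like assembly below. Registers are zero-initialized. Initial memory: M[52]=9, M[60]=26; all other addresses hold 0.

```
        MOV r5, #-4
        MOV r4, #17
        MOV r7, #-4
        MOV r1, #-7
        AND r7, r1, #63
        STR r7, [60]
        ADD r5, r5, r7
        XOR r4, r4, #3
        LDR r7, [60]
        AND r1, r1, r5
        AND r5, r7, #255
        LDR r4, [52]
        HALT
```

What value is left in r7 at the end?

r5=-4
r4=17
r7=-4
r1=-7
r7=(-7)&63=57
STR r7, [60] → M[60]=57
r5=(-4)+57=53
r4=17^3=18
r7=M[60]=57
r1=(-7)&53=49
r5=57&255=57
r4=M[52]=9
halt.

57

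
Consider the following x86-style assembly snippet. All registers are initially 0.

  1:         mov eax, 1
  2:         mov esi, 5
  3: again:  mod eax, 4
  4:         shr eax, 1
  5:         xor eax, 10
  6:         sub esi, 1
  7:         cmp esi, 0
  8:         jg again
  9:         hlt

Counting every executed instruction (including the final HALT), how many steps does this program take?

33

eax=1
esi=5
eax=1%4=1
eax=1>>1=0
eax=0^10=10
esi=5-1=4
cmp esi, 0  (cmp 4,0)
jg again: taken
eax=10%4=2
eax=2>>1=1
eax=1^10=11
esi=4-1=3
cmp esi, 0  (cmp 3,0)
jg again: taken
eax=11%4=3
eax=3>>1=1
eax=1^10=11
esi=3-1=2
cmp esi, 0  (cmp 2,0)
jg again: taken
eax=11%4=3
eax=3>>1=1
eax=1^10=11
esi=2-1=1
cmp esi, 0  (cmp 1,0)
jg again: taken
eax=11%4=3
eax=3>>1=1
eax=1^10=11
esi=1-1=0
cmp esi, 0  (cmp 0,0)
jg again: not taken
halt.
Total executed instructions: 33.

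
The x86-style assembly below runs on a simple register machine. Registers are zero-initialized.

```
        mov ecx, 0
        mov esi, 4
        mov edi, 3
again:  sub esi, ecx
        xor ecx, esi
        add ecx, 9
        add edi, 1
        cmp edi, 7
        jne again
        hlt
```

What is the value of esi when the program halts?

after mov ecx, 0: ecx=0
after mov esi, 4: esi=4
after mov edi, 3: edi=3
after sub esi, ecx: esi=4-0=4
after xor ecx, esi: ecx=0^4=4
after add ecx, 9: ecx=4+9=13
after add edi, 1: edi=3+1=4
cmp edi, 7  (cmp 4,7)
jne again: taken
after sub esi, ecx: esi=4-13=-9
after xor ecx, esi: ecx=13^(-9)=-6
after add ecx, 9: ecx=(-6)+9=3
after add edi, 1: edi=4+1=5
cmp edi, 7  (cmp 5,7)
jne again: taken
after sub esi, ecx: esi=(-9)-3=-12
after xor ecx, esi: ecx=3^(-12)=-9
after add ecx, 9: ecx=(-9)+9=0
after add edi, 1: edi=5+1=6
cmp edi, 7  (cmp 6,7)
jne again: taken
after sub esi, ecx: esi=(-12)-0=-12
after xor ecx, esi: ecx=0^(-12)=-12
after add ecx, 9: ecx=(-12)+9=-3
after add edi, 1: edi=6+1=7
cmp edi, 7  (cmp 7,7)
jne again: not taken
halt.

-12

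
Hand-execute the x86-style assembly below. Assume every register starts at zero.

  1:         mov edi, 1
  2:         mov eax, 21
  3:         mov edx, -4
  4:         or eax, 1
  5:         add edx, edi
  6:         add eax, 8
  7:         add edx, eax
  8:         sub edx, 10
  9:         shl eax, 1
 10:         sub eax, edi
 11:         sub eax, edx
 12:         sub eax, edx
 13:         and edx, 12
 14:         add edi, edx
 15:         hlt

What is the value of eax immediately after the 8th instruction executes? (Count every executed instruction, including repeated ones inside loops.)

edi=1
eax=21
edx=-4
eax=21|1=21
edx=(-4)+1=-3
eax=21+8=29
edx=(-3)+29=26
edx=26-10=16
After step 8: eax = 29.

29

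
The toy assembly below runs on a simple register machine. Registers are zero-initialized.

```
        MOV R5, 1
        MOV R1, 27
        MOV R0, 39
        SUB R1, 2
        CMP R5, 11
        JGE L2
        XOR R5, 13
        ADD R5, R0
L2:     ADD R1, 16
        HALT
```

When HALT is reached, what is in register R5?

51

MOV R5, 1 → R5=1
MOV R1, 27 → R1=27
MOV R0, 39 → R0=39
SUB R1, 2 → R1=27-2=25
CMP R5, 11  (cmp 1,11)
JGE L2: not taken
XOR R5, 13 → R5=1^13=12
ADD R5, R0 → R5=12+39=51
ADD R1, 16 → R1=25+16=41
halt.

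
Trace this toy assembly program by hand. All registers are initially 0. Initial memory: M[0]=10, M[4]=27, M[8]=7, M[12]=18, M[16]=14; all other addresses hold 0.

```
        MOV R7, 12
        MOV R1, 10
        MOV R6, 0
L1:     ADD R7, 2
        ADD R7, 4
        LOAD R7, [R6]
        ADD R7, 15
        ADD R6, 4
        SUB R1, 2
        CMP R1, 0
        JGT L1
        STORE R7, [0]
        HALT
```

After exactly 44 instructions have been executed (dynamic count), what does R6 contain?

20

R7=12
R1=10
R6=0
R7=12+2=14
R7=14+4=18
R7=M[0]=10
R7=10+15=25
R6=0+4=4
R1=10-2=8
CMP R1, 0  (cmp 8,0)
JGT L1: taken
R7=25+2=27
R7=27+4=31
R7=M[4]=27
R7=27+15=42
R6=4+4=8
R1=8-2=6
CMP R1, 0  (cmp 6,0)
JGT L1: taken
R7=42+2=44
R7=44+4=48
R7=M[8]=7
R7=7+15=22
R6=8+4=12
R1=6-2=4
CMP R1, 0  (cmp 4,0)
JGT L1: taken
R7=22+2=24
R7=24+4=28
R7=M[12]=18
R7=18+15=33
R6=12+4=16
R1=4-2=2
CMP R1, 0  (cmp 2,0)
JGT L1: taken
R7=33+2=35
R7=35+4=39
R7=M[16]=14
R7=14+15=29
R6=16+4=20
R1=2-2=0
CMP R1, 0  (cmp 0,0)
JGT L1: not taken
STORE R7, [0] → M[0]=29
After step 44: R6 = 20.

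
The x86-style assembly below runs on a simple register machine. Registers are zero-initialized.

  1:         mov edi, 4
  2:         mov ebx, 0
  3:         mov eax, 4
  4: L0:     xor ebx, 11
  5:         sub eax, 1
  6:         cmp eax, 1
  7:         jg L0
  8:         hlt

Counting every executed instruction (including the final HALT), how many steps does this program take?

edi=4
ebx=0
eax=4
ebx=0^11=11
eax=4-1=3
cmp eax, 1  (cmp 3,1)
jg L0: taken
ebx=11^11=0
eax=3-1=2
cmp eax, 1  (cmp 2,1)
jg L0: taken
ebx=0^11=11
eax=2-1=1
cmp eax, 1  (cmp 1,1)
jg L0: not taken
halt.
Total executed instructions: 16.

16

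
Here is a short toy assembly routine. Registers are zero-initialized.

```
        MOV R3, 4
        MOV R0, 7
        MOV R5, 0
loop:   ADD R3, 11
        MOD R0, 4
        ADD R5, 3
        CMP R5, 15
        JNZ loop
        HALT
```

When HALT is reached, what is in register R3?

59

MOV R3, 4 → R3=4
MOV R0, 7 → R0=7
MOV R5, 0 → R5=0
ADD R3, 11 → R3=4+11=15
MOD R0, 4 → R0=7%4=3
ADD R5, 3 → R5=0+3=3
CMP R5, 15  (cmp 3,15)
JNZ loop: taken
ADD R3, 11 → R3=15+11=26
MOD R0, 4 → R0=3%4=3
ADD R5, 3 → R5=3+3=6
CMP R5, 15  (cmp 6,15)
JNZ loop: taken
ADD R3, 11 → R3=26+11=37
MOD R0, 4 → R0=3%4=3
ADD R5, 3 → R5=6+3=9
CMP R5, 15  (cmp 9,15)
JNZ loop: taken
ADD R3, 11 → R3=37+11=48
MOD R0, 4 → R0=3%4=3
ADD R5, 3 → R5=9+3=12
CMP R5, 15  (cmp 12,15)
JNZ loop: taken
ADD R3, 11 → R3=48+11=59
MOD R0, 4 → R0=3%4=3
ADD R5, 3 → R5=12+3=15
CMP R5, 15  (cmp 15,15)
JNZ loop: not taken
halt.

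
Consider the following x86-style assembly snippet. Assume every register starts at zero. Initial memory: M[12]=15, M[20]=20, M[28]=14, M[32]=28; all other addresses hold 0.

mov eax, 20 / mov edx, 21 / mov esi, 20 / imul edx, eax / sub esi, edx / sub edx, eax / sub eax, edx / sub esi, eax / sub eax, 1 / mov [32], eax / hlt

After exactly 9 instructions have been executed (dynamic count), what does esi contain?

eax=20
edx=21
esi=20
edx=21*20=420
esi=20-420=-400
edx=420-20=400
eax=20-400=-380
esi=(-400)-(-380)=-20
eax=(-380)-1=-381
After step 9: esi = -20.

-20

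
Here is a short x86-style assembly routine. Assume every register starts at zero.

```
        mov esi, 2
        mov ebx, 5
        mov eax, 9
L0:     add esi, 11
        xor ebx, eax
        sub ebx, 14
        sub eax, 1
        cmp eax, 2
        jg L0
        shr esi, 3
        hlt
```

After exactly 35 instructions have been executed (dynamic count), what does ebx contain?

-54

esi=2
ebx=5
eax=9
esi=2+11=13
ebx=5^9=12
ebx=12-14=-2
eax=9-1=8
cmp eax, 2  (cmp 8,2)
jg L0: taken
esi=13+11=24
ebx=(-2)^8=-10
ebx=(-10)-14=-24
eax=8-1=7
cmp eax, 2  (cmp 7,2)
jg L0: taken
esi=24+11=35
ebx=(-24)^7=-17
ebx=(-17)-14=-31
eax=7-1=6
cmp eax, 2  (cmp 6,2)
jg L0: taken
esi=35+11=46
ebx=(-31)^6=-25
ebx=(-25)-14=-39
eax=6-1=5
cmp eax, 2  (cmp 5,2)
jg L0: taken
esi=46+11=57
ebx=(-39)^5=-36
ebx=(-36)-14=-50
eax=5-1=4
cmp eax, 2  (cmp 4,2)
jg L0: taken
esi=57+11=68
ebx=(-50)^4=-54
After step 35: ebx = -54.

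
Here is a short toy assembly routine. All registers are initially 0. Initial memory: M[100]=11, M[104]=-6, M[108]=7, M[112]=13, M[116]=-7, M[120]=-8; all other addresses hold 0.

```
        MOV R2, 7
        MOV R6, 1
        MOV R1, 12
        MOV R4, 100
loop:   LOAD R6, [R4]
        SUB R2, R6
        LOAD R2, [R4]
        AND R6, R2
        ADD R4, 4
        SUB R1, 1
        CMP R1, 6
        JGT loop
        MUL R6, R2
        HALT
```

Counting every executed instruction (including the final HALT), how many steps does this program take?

after MOV R2, 7: R2=7
after MOV R6, 1: R6=1
after MOV R1, 12: R1=12
after MOV R4, 100: R4=100
after LOAD R6, [R4]: R6=M[100]=11
after SUB R2, R6: R2=7-11=-4
after LOAD R2, [R4]: R2=M[100]=11
after AND R6, R2: R6=11&11=11
after ADD R4, 4: R4=100+4=104
after SUB R1, 1: R1=12-1=11
CMP R1, 6  (cmp 11,6)
JGT loop: taken
after LOAD R6, [R4]: R6=M[104]=-6
after SUB R2, R6: R2=11-(-6)=17
after LOAD R2, [R4]: R2=M[104]=-6
after AND R6, R2: R6=(-6)&(-6)=-6
after ADD R4, 4: R4=104+4=108
after SUB R1, 1: R1=11-1=10
CMP R1, 6  (cmp 10,6)
JGT loop: taken
after LOAD R6, [R4]: R6=M[108]=7
after SUB R2, R6: R2=(-6)-7=-13
after LOAD R2, [R4]: R2=M[108]=7
after AND R6, R2: R6=7&7=7
after ADD R4, 4: R4=108+4=112
after SUB R1, 1: R1=10-1=9
CMP R1, 6  (cmp 9,6)
JGT loop: taken
after LOAD R6, [R4]: R6=M[112]=13
after SUB R2, R6: R2=7-13=-6
after LOAD R2, [R4]: R2=M[112]=13
after AND R6, R2: R6=13&13=13
after ADD R4, 4: R4=112+4=116
after SUB R1, 1: R1=9-1=8
CMP R1, 6  (cmp 8,6)
JGT loop: taken
after LOAD R6, [R4]: R6=M[116]=-7
after SUB R2, R6: R2=13-(-7)=20
after LOAD R2, [R4]: R2=M[116]=-7
after AND R6, R2: R6=(-7)&(-7)=-7
after ADD R4, 4: R4=116+4=120
after SUB R1, 1: R1=8-1=7
CMP R1, 6  (cmp 7,6)
JGT loop: taken
after LOAD R6, [R4]: R6=M[120]=-8
after SUB R2, R6: R2=(-7)-(-8)=1
after LOAD R2, [R4]: R2=M[120]=-8
after AND R6, R2: R6=(-8)&(-8)=-8
after ADD R4, 4: R4=120+4=124
after SUB R1, 1: R1=7-1=6
CMP R1, 6  (cmp 6,6)
JGT loop: not taken
after MUL R6, R2: R6=(-8)*(-8)=64
halt.
Total executed instructions: 54.

54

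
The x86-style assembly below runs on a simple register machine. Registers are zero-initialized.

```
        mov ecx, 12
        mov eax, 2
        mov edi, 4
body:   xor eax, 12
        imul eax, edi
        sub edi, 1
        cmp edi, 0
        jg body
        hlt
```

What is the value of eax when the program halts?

300

ecx=12
eax=2
edi=4
eax=2^12=14
eax=14*4=56
edi=4-1=3
cmp edi, 0  (cmp 3,0)
jg body: taken
eax=56^12=52
eax=52*3=156
edi=3-1=2
cmp edi, 0  (cmp 2,0)
jg body: taken
eax=156^12=144
eax=144*2=288
edi=2-1=1
cmp edi, 0  (cmp 1,0)
jg body: taken
eax=288^12=300
eax=300*1=300
edi=1-1=0
cmp edi, 0  (cmp 0,0)
jg body: not taken
halt.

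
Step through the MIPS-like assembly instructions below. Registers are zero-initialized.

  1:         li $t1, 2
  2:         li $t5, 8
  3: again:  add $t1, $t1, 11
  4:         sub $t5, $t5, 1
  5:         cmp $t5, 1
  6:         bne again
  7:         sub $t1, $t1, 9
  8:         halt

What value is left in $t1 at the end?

$t1=2
$t5=8
$t1=2+11=13
$t5=8-1=7
cmp $t5, 1  (cmp 7,1)
bne again: taken
$t1=13+11=24
$t5=7-1=6
cmp $t5, 1  (cmp 6,1)
bne again: taken
$t1=24+11=35
$t5=6-1=5
cmp $t5, 1  (cmp 5,1)
bne again: taken
$t1=35+11=46
$t5=5-1=4
cmp $t5, 1  (cmp 4,1)
bne again: taken
$t1=46+11=57
$t5=4-1=3
cmp $t5, 1  (cmp 3,1)
bne again: taken
$t1=57+11=68
$t5=3-1=2
cmp $t5, 1  (cmp 2,1)
bne again: taken
$t1=68+11=79
$t5=2-1=1
cmp $t5, 1  (cmp 1,1)
bne again: not taken
$t1=79-9=70
halt.

70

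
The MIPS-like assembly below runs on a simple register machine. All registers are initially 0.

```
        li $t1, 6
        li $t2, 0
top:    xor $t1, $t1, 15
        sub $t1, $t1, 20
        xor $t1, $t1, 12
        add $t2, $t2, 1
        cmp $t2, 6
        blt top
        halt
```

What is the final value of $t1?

-98

after li $t1, 6: $t1=6
after li $t2, 0: $t2=0
after xor $t1, $t1, 15: $t1=6^15=9
after sub $t1, $t1, 20: $t1=9-20=-11
after xor $t1, $t1, 12: $t1=(-11)^12=-7
after add $t2, $t2, 1: $t2=0+1=1
cmp $t2, 6  (cmp 1,6)
blt top: taken
after xor $t1, $t1, 15: $t1=(-7)^15=-10
after sub $t1, $t1, 20: $t1=(-10)-20=-30
after xor $t1, $t1, 12: $t1=(-30)^12=-18
after add $t2, $t2, 1: $t2=1+1=2
cmp $t2, 6  (cmp 2,6)
blt top: taken
after xor $t1, $t1, 15: $t1=(-18)^15=-31
after sub $t1, $t1, 20: $t1=(-31)-20=-51
after xor $t1, $t1, 12: $t1=(-51)^12=-63
after add $t2, $t2, 1: $t2=2+1=3
cmp $t2, 6  (cmp 3,6)
blt top: taken
after xor $t1, $t1, 15: $t1=(-63)^15=-50
after sub $t1, $t1, 20: $t1=(-50)-20=-70
after xor $t1, $t1, 12: $t1=(-70)^12=-74
after add $t2, $t2, 1: $t2=3+1=4
cmp $t2, 6  (cmp 4,6)
blt top: taken
after xor $t1, $t1, 15: $t1=(-74)^15=-71
after sub $t1, $t1, 20: $t1=(-71)-20=-91
after xor $t1, $t1, 12: $t1=(-91)^12=-87
after add $t2, $t2, 1: $t2=4+1=5
cmp $t2, 6  (cmp 5,6)
blt top: taken
after xor $t1, $t1, 15: $t1=(-87)^15=-90
after sub $t1, $t1, 20: $t1=(-90)-20=-110
after xor $t1, $t1, 12: $t1=(-110)^12=-98
after add $t2, $t2, 1: $t2=5+1=6
cmp $t2, 6  (cmp 6,6)
blt top: not taken
halt.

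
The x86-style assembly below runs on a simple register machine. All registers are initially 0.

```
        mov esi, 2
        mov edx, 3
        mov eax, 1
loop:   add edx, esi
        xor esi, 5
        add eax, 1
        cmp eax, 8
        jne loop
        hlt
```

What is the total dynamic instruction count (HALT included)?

39

mov esi, 2 → esi=2
mov edx, 3 → edx=3
mov eax, 1 → eax=1
add edx, esi → edx=3+2=5
xor esi, 5 → esi=2^5=7
add eax, 1 → eax=1+1=2
cmp eax, 8  (cmp 2,8)
jne loop: taken
add edx, esi → edx=5+7=12
xor esi, 5 → esi=7^5=2
add eax, 1 → eax=2+1=3
cmp eax, 8  (cmp 3,8)
jne loop: taken
add edx, esi → edx=12+2=14
xor esi, 5 → esi=2^5=7
add eax, 1 → eax=3+1=4
cmp eax, 8  (cmp 4,8)
jne loop: taken
add edx, esi → edx=14+7=21
xor esi, 5 → esi=7^5=2
add eax, 1 → eax=4+1=5
cmp eax, 8  (cmp 5,8)
jne loop: taken
add edx, esi → edx=21+2=23
xor esi, 5 → esi=2^5=7
add eax, 1 → eax=5+1=6
cmp eax, 8  (cmp 6,8)
jne loop: taken
add edx, esi → edx=23+7=30
xor esi, 5 → esi=7^5=2
add eax, 1 → eax=6+1=7
cmp eax, 8  (cmp 7,8)
jne loop: taken
add edx, esi → edx=30+2=32
xor esi, 5 → esi=2^5=7
add eax, 1 → eax=7+1=8
cmp eax, 8  (cmp 8,8)
jne loop: not taken
halt.
Total executed instructions: 39.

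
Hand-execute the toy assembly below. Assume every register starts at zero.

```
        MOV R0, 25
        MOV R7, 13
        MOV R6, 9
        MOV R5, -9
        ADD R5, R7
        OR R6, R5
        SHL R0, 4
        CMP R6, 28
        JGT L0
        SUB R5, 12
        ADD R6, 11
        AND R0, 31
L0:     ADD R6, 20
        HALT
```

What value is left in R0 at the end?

16

after MOV R0, 25: R0=25
after MOV R7, 13: R7=13
after MOV R6, 9: R6=9
after MOV R5, -9: R5=-9
after ADD R5, R7: R5=(-9)+13=4
after OR R6, R5: R6=9|4=13
after SHL R0, 4: R0=25<<4=400
CMP R6, 28  (cmp 13,28)
JGT L0: not taken
after SUB R5, 12: R5=4-12=-8
after ADD R6, 11: R6=13+11=24
after AND R0, 31: R0=400&31=16
after ADD R6, 20: R6=24+20=44
halt.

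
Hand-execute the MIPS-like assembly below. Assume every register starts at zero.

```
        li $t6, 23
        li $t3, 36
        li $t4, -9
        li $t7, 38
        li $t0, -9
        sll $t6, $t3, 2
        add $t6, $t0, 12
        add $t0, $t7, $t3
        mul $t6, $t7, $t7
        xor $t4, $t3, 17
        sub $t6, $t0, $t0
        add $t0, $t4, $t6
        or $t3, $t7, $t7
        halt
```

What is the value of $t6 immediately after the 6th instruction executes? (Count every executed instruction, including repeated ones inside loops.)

after li $t6, 23: $t6=23
after li $t3, 36: $t3=36
after li $t4, -9: $t4=-9
after li $t7, 38: $t7=38
after li $t0, -9: $t0=-9
after sll $t6, $t3, 2: $t6=36<<2=144
After step 6: $t6 = 144.

144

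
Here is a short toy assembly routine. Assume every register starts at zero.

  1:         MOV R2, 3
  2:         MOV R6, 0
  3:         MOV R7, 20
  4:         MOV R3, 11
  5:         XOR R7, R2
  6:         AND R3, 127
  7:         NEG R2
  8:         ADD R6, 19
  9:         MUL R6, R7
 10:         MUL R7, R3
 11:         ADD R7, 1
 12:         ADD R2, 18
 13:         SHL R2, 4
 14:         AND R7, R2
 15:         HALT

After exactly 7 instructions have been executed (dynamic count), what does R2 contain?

after MOV R2, 3: R2=3
after MOV R6, 0: R6=0
after MOV R7, 20: R7=20
after MOV R3, 11: R3=11
after XOR R7, R2: R7=20^3=23
after AND R3, 127: R3=11&127=11
after NEG R2: R2=-(3)=-3
After step 7: R2 = -3.

-3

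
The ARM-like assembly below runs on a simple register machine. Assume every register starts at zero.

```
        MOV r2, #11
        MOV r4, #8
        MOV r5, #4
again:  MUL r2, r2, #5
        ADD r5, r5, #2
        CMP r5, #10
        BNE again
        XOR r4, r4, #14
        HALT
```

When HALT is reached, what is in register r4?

6

after MOV r2, #11: r2=11
after MOV r4, #8: r4=8
after MOV r5, #4: r5=4
after MUL r2, r2, #5: r2=11*5=55
after ADD r5, r5, #2: r5=4+2=6
CMP r5, #10  (cmp 6,10)
BNE again: taken
after MUL r2, r2, #5: r2=55*5=275
after ADD r5, r5, #2: r5=6+2=8
CMP r5, #10  (cmp 8,10)
BNE again: taken
after MUL r2, r2, #5: r2=275*5=1375
after ADD r5, r5, #2: r5=8+2=10
CMP r5, #10  (cmp 10,10)
BNE again: not taken
after XOR r4, r4, #14: r4=8^14=6
halt.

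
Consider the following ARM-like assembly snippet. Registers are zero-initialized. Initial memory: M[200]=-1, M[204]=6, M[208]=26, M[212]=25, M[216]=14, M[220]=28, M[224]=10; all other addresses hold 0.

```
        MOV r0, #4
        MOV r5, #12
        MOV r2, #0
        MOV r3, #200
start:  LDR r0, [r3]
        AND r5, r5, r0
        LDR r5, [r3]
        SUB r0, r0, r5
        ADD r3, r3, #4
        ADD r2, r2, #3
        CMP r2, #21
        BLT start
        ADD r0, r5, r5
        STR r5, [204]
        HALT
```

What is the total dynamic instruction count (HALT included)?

after MOV r0, #4: r0=4
after MOV r5, #12: r5=12
after MOV r2, #0: r2=0
after MOV r3, #200: r3=200
after LDR r0, [r3]: r0=M[200]=-1
after AND r5, r5, r0: r5=12&(-1)=12
after LDR r5, [r3]: r5=M[200]=-1
after SUB r0, r0, r5: r0=(-1)-(-1)=0
after ADD r3, r3, #4: r3=200+4=204
after ADD r2, r2, #3: r2=0+3=3
CMP r2, #21  (cmp 3,21)
BLT start: taken
after LDR r0, [r3]: r0=M[204]=6
after AND r5, r5, r0: r5=(-1)&6=6
after LDR r5, [r3]: r5=M[204]=6
after SUB r0, r0, r5: r0=6-6=0
after ADD r3, r3, #4: r3=204+4=208
after ADD r2, r2, #3: r2=3+3=6
CMP r2, #21  (cmp 6,21)
BLT start: taken
after LDR r0, [r3]: r0=M[208]=26
after AND r5, r5, r0: r5=6&26=2
after LDR r5, [r3]: r5=M[208]=26
after SUB r0, r0, r5: r0=26-26=0
after ADD r3, r3, #4: r3=208+4=212
after ADD r2, r2, #3: r2=6+3=9
CMP r2, #21  (cmp 9,21)
BLT start: taken
after LDR r0, [r3]: r0=M[212]=25
after AND r5, r5, r0: r5=26&25=24
after LDR r5, [r3]: r5=M[212]=25
after SUB r0, r0, r5: r0=25-25=0
after ADD r3, r3, #4: r3=212+4=216
after ADD r2, r2, #3: r2=9+3=12
CMP r2, #21  (cmp 12,21)
BLT start: taken
after LDR r0, [r3]: r0=M[216]=14
after AND r5, r5, r0: r5=25&14=8
after LDR r5, [r3]: r5=M[216]=14
after SUB r0, r0, r5: r0=14-14=0
after ADD r3, r3, #4: r3=216+4=220
after ADD r2, r2, #3: r2=12+3=15
CMP r2, #21  (cmp 15,21)
BLT start: taken
after LDR r0, [r3]: r0=M[220]=28
after AND r5, r5, r0: r5=14&28=12
after LDR r5, [r3]: r5=M[220]=28
after SUB r0, r0, r5: r0=28-28=0
after ADD r3, r3, #4: r3=220+4=224
after ADD r2, r2, #3: r2=15+3=18
CMP r2, #21  (cmp 18,21)
BLT start: taken
after LDR r0, [r3]: r0=M[224]=10
after AND r5, r5, r0: r5=28&10=8
after LDR r5, [r3]: r5=M[224]=10
after SUB r0, r0, r5: r0=10-10=0
after ADD r3, r3, #4: r3=224+4=228
after ADD r2, r2, #3: r2=18+3=21
CMP r2, #21  (cmp 21,21)
BLT start: not taken
after ADD r0, r5, r5: r0=10+10=20
STR r5, [204] → M[204]=10
halt.
Total executed instructions: 63.

63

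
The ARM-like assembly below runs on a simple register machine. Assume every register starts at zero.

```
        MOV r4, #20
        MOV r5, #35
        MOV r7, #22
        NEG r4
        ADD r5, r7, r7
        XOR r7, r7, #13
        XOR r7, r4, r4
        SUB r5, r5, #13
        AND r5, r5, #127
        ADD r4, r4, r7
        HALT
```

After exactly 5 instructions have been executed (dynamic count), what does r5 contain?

r4=20
r5=35
r7=22
r4=-(20)=-20
r5=22+22=44
After step 5: r5 = 44.

44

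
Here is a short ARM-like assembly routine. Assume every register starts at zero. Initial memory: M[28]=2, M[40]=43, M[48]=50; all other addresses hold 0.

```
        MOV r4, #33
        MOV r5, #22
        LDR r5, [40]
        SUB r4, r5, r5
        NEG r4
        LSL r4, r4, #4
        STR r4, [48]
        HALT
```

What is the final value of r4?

0

r4=33
r5=22
r5=M[40]=43
r4=43-43=0
r4=-(0)=0
r4=0<<4=0
STR r4, [48] → M[48]=0
halt.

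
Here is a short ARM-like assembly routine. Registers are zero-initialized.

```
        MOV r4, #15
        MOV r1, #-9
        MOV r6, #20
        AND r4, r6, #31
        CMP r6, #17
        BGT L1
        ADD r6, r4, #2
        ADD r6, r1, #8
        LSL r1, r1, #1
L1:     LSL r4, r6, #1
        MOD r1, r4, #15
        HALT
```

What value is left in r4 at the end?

40

r4=15
r1=-9
r6=20
r4=20&31=20
CMP r6, #17  (cmp 20,17)
BGT L1: taken
r4=20<<1=40
r1=40%15=10
halt.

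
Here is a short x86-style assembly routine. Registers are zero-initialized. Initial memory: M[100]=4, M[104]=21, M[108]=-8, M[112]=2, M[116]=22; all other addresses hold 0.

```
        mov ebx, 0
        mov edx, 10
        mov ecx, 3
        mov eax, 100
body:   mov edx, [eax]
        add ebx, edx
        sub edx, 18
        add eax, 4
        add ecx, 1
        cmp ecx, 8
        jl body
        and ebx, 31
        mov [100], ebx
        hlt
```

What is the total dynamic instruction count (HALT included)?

after mov ebx, 0: ebx=0
after mov edx, 10: edx=10
after mov ecx, 3: ecx=3
after mov eax, 100: eax=100
after mov edx, [eax]: edx=M[100]=4
after add ebx, edx: ebx=0+4=4
after sub edx, 18: edx=4-18=-14
after add eax, 4: eax=100+4=104
after add ecx, 1: ecx=3+1=4
cmp ecx, 8  (cmp 4,8)
jl body: taken
after mov edx, [eax]: edx=M[104]=21
after add ebx, edx: ebx=4+21=25
after sub edx, 18: edx=21-18=3
after add eax, 4: eax=104+4=108
after add ecx, 1: ecx=4+1=5
cmp ecx, 8  (cmp 5,8)
jl body: taken
after mov edx, [eax]: edx=M[108]=-8
after add ebx, edx: ebx=25+(-8)=17
after sub edx, 18: edx=(-8)-18=-26
after add eax, 4: eax=108+4=112
after add ecx, 1: ecx=5+1=6
cmp ecx, 8  (cmp 6,8)
jl body: taken
after mov edx, [eax]: edx=M[112]=2
after add ebx, edx: ebx=17+2=19
after sub edx, 18: edx=2-18=-16
after add eax, 4: eax=112+4=116
after add ecx, 1: ecx=6+1=7
cmp ecx, 8  (cmp 7,8)
jl body: taken
after mov edx, [eax]: edx=M[116]=22
after add ebx, edx: ebx=19+22=41
after sub edx, 18: edx=22-18=4
after add eax, 4: eax=116+4=120
after add ecx, 1: ecx=7+1=8
cmp ecx, 8  (cmp 8,8)
jl body: not taken
after and ebx, 31: ebx=41&31=9
mov [100], ebx → M[100]=9
halt.
Total executed instructions: 42.

42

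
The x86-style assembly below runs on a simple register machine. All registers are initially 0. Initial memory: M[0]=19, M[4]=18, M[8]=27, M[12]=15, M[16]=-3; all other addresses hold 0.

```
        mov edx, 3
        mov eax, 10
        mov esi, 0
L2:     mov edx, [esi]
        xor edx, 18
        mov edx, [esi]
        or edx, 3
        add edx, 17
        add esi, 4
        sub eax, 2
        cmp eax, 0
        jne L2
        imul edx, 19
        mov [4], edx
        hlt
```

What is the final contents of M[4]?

304

after mov edx, 3: edx=3
after mov eax, 10: eax=10
after mov esi, 0: esi=0
after mov edx, [esi]: edx=M[0]=19
after xor edx, 18: edx=19^18=1
after mov edx, [esi]: edx=M[0]=19
after or edx, 3: edx=19|3=19
after add edx, 17: edx=19+17=36
after add esi, 4: esi=0+4=4
after sub eax, 2: eax=10-2=8
cmp eax, 0  (cmp 8,0)
jne L2: taken
after mov edx, [esi]: edx=M[4]=18
after xor edx, 18: edx=18^18=0
after mov edx, [esi]: edx=M[4]=18
after or edx, 3: edx=18|3=19
after add edx, 17: edx=19+17=36
after add esi, 4: esi=4+4=8
after sub eax, 2: eax=8-2=6
cmp eax, 0  (cmp 6,0)
jne L2: taken
after mov edx, [esi]: edx=M[8]=27
after xor edx, 18: edx=27^18=9
after mov edx, [esi]: edx=M[8]=27
after or edx, 3: edx=27|3=27
after add edx, 17: edx=27+17=44
after add esi, 4: esi=8+4=12
after sub eax, 2: eax=6-2=4
cmp eax, 0  (cmp 4,0)
jne L2: taken
after mov edx, [esi]: edx=M[12]=15
after xor edx, 18: edx=15^18=29
after mov edx, [esi]: edx=M[12]=15
after or edx, 3: edx=15|3=15
after add edx, 17: edx=15+17=32
after add esi, 4: esi=12+4=16
after sub eax, 2: eax=4-2=2
cmp eax, 0  (cmp 2,0)
jne L2: taken
after mov edx, [esi]: edx=M[16]=-3
after xor edx, 18: edx=(-3)^18=-17
after mov edx, [esi]: edx=M[16]=-3
after or edx, 3: edx=(-3)|3=-1
after add edx, 17: edx=(-1)+17=16
after add esi, 4: esi=16+4=20
after sub eax, 2: eax=2-2=0
cmp eax, 0  (cmp 0,0)
jne L2: not taken
after imul edx, 19: edx=16*19=304
mov [4], edx → M[4]=304
halt.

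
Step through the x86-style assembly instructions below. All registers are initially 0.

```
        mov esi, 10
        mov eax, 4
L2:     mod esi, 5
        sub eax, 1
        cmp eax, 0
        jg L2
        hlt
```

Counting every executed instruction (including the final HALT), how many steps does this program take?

19

esi=10
eax=4
esi=10%5=0
eax=4-1=3
cmp eax, 0  (cmp 3,0)
jg L2: taken
esi=0%5=0
eax=3-1=2
cmp eax, 0  (cmp 2,0)
jg L2: taken
esi=0%5=0
eax=2-1=1
cmp eax, 0  (cmp 1,0)
jg L2: taken
esi=0%5=0
eax=1-1=0
cmp eax, 0  (cmp 0,0)
jg L2: not taken
halt.
Total executed instructions: 19.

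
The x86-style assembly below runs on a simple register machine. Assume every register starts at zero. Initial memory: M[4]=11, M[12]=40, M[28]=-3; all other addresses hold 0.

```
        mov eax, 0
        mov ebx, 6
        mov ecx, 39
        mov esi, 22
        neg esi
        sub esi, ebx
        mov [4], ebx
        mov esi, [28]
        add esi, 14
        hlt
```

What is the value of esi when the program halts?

11

after mov eax, 0: eax=0
after mov ebx, 6: ebx=6
after mov ecx, 39: ecx=39
after mov esi, 22: esi=22
after neg esi: esi=-(22)=-22
after sub esi, ebx: esi=(-22)-6=-28
mov [4], ebx → M[4]=6
after mov esi, [28]: esi=M[28]=-3
after add esi, 14: esi=(-3)+14=11
halt.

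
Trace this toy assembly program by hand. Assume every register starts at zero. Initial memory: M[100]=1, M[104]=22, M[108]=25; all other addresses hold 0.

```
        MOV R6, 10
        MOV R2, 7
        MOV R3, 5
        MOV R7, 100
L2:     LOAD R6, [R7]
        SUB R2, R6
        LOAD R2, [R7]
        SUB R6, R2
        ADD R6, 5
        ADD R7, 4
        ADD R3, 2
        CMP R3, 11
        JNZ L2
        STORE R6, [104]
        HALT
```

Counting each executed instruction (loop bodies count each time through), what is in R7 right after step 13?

104

MOV R6, 10 → R6=10
MOV R2, 7 → R2=7
MOV R3, 5 → R3=5
MOV R7, 100 → R7=100
LOAD R6, [R7] → R6=M[100]=1
SUB R2, R6 → R2=7-1=6
LOAD R2, [R7] → R2=M[100]=1
SUB R6, R2 → R6=1-1=0
ADD R6, 5 → R6=0+5=5
ADD R7, 4 → R7=100+4=104
ADD R3, 2 → R3=5+2=7
CMP R3, 11  (cmp 7,11)
JNZ L2: taken
After step 13: R7 = 104.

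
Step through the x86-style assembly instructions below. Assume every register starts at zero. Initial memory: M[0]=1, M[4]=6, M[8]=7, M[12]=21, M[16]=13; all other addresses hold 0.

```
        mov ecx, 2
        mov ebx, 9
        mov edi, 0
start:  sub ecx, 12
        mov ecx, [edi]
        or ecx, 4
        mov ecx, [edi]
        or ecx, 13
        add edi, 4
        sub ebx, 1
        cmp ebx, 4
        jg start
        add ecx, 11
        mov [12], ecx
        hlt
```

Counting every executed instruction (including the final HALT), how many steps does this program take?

51

mov ecx, 2 → ecx=2
mov ebx, 9 → ebx=9
mov edi, 0 → edi=0
sub ecx, 12 → ecx=2-12=-10
mov ecx, [edi] → ecx=M[0]=1
or ecx, 4 → ecx=1|4=5
mov ecx, [edi] → ecx=M[0]=1
or ecx, 13 → ecx=1|13=13
add edi, 4 → edi=0+4=4
sub ebx, 1 → ebx=9-1=8
cmp ebx, 4  (cmp 8,4)
jg start: taken
sub ecx, 12 → ecx=13-12=1
mov ecx, [edi] → ecx=M[4]=6
or ecx, 4 → ecx=6|4=6
mov ecx, [edi] → ecx=M[4]=6
or ecx, 13 → ecx=6|13=15
add edi, 4 → edi=4+4=8
sub ebx, 1 → ebx=8-1=7
cmp ebx, 4  (cmp 7,4)
jg start: taken
sub ecx, 12 → ecx=15-12=3
mov ecx, [edi] → ecx=M[8]=7
or ecx, 4 → ecx=7|4=7
mov ecx, [edi] → ecx=M[8]=7
or ecx, 13 → ecx=7|13=15
add edi, 4 → edi=8+4=12
sub ebx, 1 → ebx=7-1=6
cmp ebx, 4  (cmp 6,4)
jg start: taken
sub ecx, 12 → ecx=15-12=3
mov ecx, [edi] → ecx=M[12]=21
or ecx, 4 → ecx=21|4=21
mov ecx, [edi] → ecx=M[12]=21
or ecx, 13 → ecx=21|13=29
add edi, 4 → edi=12+4=16
sub ebx, 1 → ebx=6-1=5
cmp ebx, 4  (cmp 5,4)
jg start: taken
sub ecx, 12 → ecx=29-12=17
mov ecx, [edi] → ecx=M[16]=13
or ecx, 4 → ecx=13|4=13
mov ecx, [edi] → ecx=M[16]=13
or ecx, 13 → ecx=13|13=13
add edi, 4 → edi=16+4=20
sub ebx, 1 → ebx=5-1=4
cmp ebx, 4  (cmp 4,4)
jg start: not taken
add ecx, 11 → ecx=13+11=24
mov [12], ecx → M[12]=24
halt.
Total executed instructions: 51.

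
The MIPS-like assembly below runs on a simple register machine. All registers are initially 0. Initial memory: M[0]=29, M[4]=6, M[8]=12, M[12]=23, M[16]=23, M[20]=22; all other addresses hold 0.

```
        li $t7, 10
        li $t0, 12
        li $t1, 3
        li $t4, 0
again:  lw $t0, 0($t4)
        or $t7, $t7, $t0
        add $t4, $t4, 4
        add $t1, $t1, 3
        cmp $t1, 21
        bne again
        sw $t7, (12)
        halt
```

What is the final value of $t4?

after li $t7, 10: $t7=10
after li $t0, 12: $t0=12
after li $t1, 3: $t1=3
after li $t4, 0: $t4=0
after lw $t0, 0($t4): $t0=M[0]=29
after or $t7, $t7, $t0: $t7=10|29=31
after add $t4, $t4, 4: $t4=0+4=4
after add $t1, $t1, 3: $t1=3+3=6
cmp $t1, 21  (cmp 6,21)
bne again: taken
after lw $t0, 0($t4): $t0=M[4]=6
after or $t7, $t7, $t0: $t7=31|6=31
after add $t4, $t4, 4: $t4=4+4=8
after add $t1, $t1, 3: $t1=6+3=9
cmp $t1, 21  (cmp 9,21)
bne again: taken
after lw $t0, 0($t4): $t0=M[8]=12
after or $t7, $t7, $t0: $t7=31|12=31
after add $t4, $t4, 4: $t4=8+4=12
after add $t1, $t1, 3: $t1=9+3=12
cmp $t1, 21  (cmp 12,21)
bne again: taken
after lw $t0, 0($t4): $t0=M[12]=23
after or $t7, $t7, $t0: $t7=31|23=31
after add $t4, $t4, 4: $t4=12+4=16
after add $t1, $t1, 3: $t1=12+3=15
cmp $t1, 21  (cmp 15,21)
bne again: taken
after lw $t0, 0($t4): $t0=M[16]=23
after or $t7, $t7, $t0: $t7=31|23=31
after add $t4, $t4, 4: $t4=16+4=20
after add $t1, $t1, 3: $t1=15+3=18
cmp $t1, 21  (cmp 18,21)
bne again: taken
after lw $t0, 0($t4): $t0=M[20]=22
after or $t7, $t7, $t0: $t7=31|22=31
after add $t4, $t4, 4: $t4=20+4=24
after add $t1, $t1, 3: $t1=18+3=21
cmp $t1, 21  (cmp 21,21)
bne again: not taken
sw $t7, (12) → M[12]=31
halt.

24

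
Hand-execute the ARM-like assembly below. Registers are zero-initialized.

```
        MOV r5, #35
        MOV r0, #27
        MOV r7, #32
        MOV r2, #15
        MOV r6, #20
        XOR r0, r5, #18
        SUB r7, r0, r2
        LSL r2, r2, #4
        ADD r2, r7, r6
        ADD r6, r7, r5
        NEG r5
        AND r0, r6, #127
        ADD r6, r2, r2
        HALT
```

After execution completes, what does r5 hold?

after MOV r5, #35: r5=35
after MOV r0, #27: r0=27
after MOV r7, #32: r7=32
after MOV r2, #15: r2=15
after MOV r6, #20: r6=20
after XOR r0, r5, #18: r0=35^18=49
after SUB r7, r0, r2: r7=49-15=34
after LSL r2, r2, #4: r2=15<<4=240
after ADD r2, r7, r6: r2=34+20=54
after ADD r6, r7, r5: r6=34+35=69
after NEG r5: r5=-(35)=-35
after AND r0, r6, #127: r0=69&127=69
after ADD r6, r2, r2: r6=54+54=108
halt.

-35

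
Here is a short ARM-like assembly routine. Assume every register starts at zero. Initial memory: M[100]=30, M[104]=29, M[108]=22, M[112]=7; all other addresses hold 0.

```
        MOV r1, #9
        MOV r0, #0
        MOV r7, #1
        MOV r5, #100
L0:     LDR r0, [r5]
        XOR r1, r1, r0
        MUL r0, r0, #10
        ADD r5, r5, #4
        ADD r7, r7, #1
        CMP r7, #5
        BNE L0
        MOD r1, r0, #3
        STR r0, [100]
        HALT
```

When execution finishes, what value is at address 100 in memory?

after MOV r1, #9: r1=9
after MOV r0, #0: r0=0
after MOV r7, #1: r7=1
after MOV r5, #100: r5=100
after LDR r0, [r5]: r0=M[100]=30
after XOR r1, r1, r0: r1=9^30=23
after MUL r0, r0, #10: r0=30*10=300
after ADD r5, r5, #4: r5=100+4=104
after ADD r7, r7, #1: r7=1+1=2
CMP r7, #5  (cmp 2,5)
BNE L0: taken
after LDR r0, [r5]: r0=M[104]=29
after XOR r1, r1, r0: r1=23^29=10
after MUL r0, r0, #10: r0=29*10=290
after ADD r5, r5, #4: r5=104+4=108
after ADD r7, r7, #1: r7=2+1=3
CMP r7, #5  (cmp 3,5)
BNE L0: taken
after LDR r0, [r5]: r0=M[108]=22
after XOR r1, r1, r0: r1=10^22=28
after MUL r0, r0, #10: r0=22*10=220
after ADD r5, r5, #4: r5=108+4=112
after ADD r7, r7, #1: r7=3+1=4
CMP r7, #5  (cmp 4,5)
BNE L0: taken
after LDR r0, [r5]: r0=M[112]=7
after XOR r1, r1, r0: r1=28^7=27
after MUL r0, r0, #10: r0=7*10=70
after ADD r5, r5, #4: r5=112+4=116
after ADD r7, r7, #1: r7=4+1=5
CMP r7, #5  (cmp 5,5)
BNE L0: not taken
after MOD r1, r0, #3: r1=70%3=1
STR r0, [100] → M[100]=70
halt.

70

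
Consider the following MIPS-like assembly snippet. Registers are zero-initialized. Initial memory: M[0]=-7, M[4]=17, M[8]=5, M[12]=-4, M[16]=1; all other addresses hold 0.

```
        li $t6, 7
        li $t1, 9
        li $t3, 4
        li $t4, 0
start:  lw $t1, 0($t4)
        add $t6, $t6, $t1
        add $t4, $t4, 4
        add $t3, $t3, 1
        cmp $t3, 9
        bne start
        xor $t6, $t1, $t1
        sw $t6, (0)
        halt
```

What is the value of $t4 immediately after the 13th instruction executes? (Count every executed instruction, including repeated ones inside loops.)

8

li $t6, 7 → $t6=7
li $t1, 9 → $t1=9
li $t3, 4 → $t3=4
li $t4, 0 → $t4=0
lw $t1, 0($t4) → $t1=M[0]=-7
add $t6, $t6, $t1 → $t6=7+(-7)=0
add $t4, $t4, 4 → $t4=0+4=4
add $t3, $t3, 1 → $t3=4+1=5
cmp $t3, 9  (cmp 5,9)
bne start: taken
lw $t1, 0($t4) → $t1=M[4]=17
add $t6, $t6, $t1 → $t6=0+17=17
add $t4, $t4, 4 → $t4=4+4=8
After step 13: $t4 = 8.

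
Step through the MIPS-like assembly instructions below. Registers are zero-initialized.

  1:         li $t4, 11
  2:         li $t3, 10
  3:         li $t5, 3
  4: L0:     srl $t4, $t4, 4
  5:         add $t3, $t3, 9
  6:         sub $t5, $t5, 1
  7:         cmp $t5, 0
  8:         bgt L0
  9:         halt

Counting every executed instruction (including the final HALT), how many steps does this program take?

19

after li $t4, 11: $t4=11
after li $t3, 10: $t3=10
after li $t5, 3: $t5=3
after srl $t4, $t4, 4: $t4=11>>4=0
after add $t3, $t3, 9: $t3=10+9=19
after sub $t5, $t5, 1: $t5=3-1=2
cmp $t5, 0  (cmp 2,0)
bgt L0: taken
after srl $t4, $t4, 4: $t4=0>>4=0
after add $t3, $t3, 9: $t3=19+9=28
after sub $t5, $t5, 1: $t5=2-1=1
cmp $t5, 0  (cmp 1,0)
bgt L0: taken
after srl $t4, $t4, 4: $t4=0>>4=0
after add $t3, $t3, 9: $t3=28+9=37
after sub $t5, $t5, 1: $t5=1-1=0
cmp $t5, 0  (cmp 0,0)
bgt L0: not taken
halt.
Total executed instructions: 19.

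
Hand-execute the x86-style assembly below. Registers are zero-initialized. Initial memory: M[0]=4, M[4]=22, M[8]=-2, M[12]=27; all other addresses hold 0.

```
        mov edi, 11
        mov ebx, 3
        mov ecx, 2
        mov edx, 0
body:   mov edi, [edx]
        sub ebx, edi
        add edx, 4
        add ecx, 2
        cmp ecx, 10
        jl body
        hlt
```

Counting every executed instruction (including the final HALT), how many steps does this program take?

mov edi, 11 → edi=11
mov ebx, 3 → ebx=3
mov ecx, 2 → ecx=2
mov edx, 0 → edx=0
mov edi, [edx] → edi=M[0]=4
sub ebx, edi → ebx=3-4=-1
add edx, 4 → edx=0+4=4
add ecx, 2 → ecx=2+2=4
cmp ecx, 10  (cmp 4,10)
jl body: taken
mov edi, [edx] → edi=M[4]=22
sub ebx, edi → ebx=(-1)-22=-23
add edx, 4 → edx=4+4=8
add ecx, 2 → ecx=4+2=6
cmp ecx, 10  (cmp 6,10)
jl body: taken
mov edi, [edx] → edi=M[8]=-2
sub ebx, edi → ebx=(-23)-(-2)=-21
add edx, 4 → edx=8+4=12
add ecx, 2 → ecx=6+2=8
cmp ecx, 10  (cmp 8,10)
jl body: taken
mov edi, [edx] → edi=M[12]=27
sub ebx, edi → ebx=(-21)-27=-48
add edx, 4 → edx=12+4=16
add ecx, 2 → ecx=8+2=10
cmp ecx, 10  (cmp 10,10)
jl body: not taken
halt.
Total executed instructions: 29.

29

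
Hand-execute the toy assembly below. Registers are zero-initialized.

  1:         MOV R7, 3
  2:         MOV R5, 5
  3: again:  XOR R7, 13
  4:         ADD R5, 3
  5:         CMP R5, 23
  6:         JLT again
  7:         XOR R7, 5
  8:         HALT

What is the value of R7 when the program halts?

6

R7=3
R5=5
R7=3^13=14
R5=5+3=8
CMP R5, 23  (cmp 8,23)
JLT again: taken
R7=14^13=3
R5=8+3=11
CMP R5, 23  (cmp 11,23)
JLT again: taken
R7=3^13=14
R5=11+3=14
CMP R5, 23  (cmp 14,23)
JLT again: taken
R7=14^13=3
R5=14+3=17
CMP R5, 23  (cmp 17,23)
JLT again: taken
R7=3^13=14
R5=17+3=20
CMP R5, 23  (cmp 20,23)
JLT again: taken
R7=14^13=3
R5=20+3=23
CMP R5, 23  (cmp 23,23)
JLT again: not taken
R7=3^5=6
halt.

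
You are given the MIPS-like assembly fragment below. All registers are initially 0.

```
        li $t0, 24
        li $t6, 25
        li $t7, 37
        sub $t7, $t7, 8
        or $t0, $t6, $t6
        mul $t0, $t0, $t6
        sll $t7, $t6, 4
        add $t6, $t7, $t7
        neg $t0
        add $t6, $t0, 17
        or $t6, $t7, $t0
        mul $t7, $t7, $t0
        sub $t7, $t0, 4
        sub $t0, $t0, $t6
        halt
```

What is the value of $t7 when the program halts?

-629

li $t0, 24 → $t0=24
li $t6, 25 → $t6=25
li $t7, 37 → $t7=37
sub $t7, $t7, 8 → $t7=37-8=29
or $t0, $t6, $t6 → $t0=25|25=25
mul $t0, $t0, $t6 → $t0=25*25=625
sll $t7, $t6, 4 → $t7=25<<4=400
add $t6, $t7, $t7 → $t6=400+400=800
neg $t0 → $t0=-(625)=-625
add $t6, $t0, 17 → $t6=(-625)+17=-608
or $t6, $t7, $t0 → $t6=400|(-625)=-609
mul $t7, $t7, $t0 → $t7=400*(-625)=-250000
sub $t7, $t0, 4 → $t7=(-625)-4=-629
sub $t0, $t0, $t6 → $t0=(-625)-(-609)=-16
halt.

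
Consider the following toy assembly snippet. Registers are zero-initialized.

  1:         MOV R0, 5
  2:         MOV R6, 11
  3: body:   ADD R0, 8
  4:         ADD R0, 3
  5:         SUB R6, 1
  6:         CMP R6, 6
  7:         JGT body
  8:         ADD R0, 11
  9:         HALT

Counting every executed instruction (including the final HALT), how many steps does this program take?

R0=5
R6=11
R0=5+8=13
R0=13+3=16
R6=11-1=10
CMP R6, 6  (cmp 10,6)
JGT body: taken
R0=16+8=24
R0=24+3=27
R6=10-1=9
CMP R6, 6  (cmp 9,6)
JGT body: taken
R0=27+8=35
R0=35+3=38
R6=9-1=8
CMP R6, 6  (cmp 8,6)
JGT body: taken
R0=38+8=46
R0=46+3=49
R6=8-1=7
CMP R6, 6  (cmp 7,6)
JGT body: taken
R0=49+8=57
R0=57+3=60
R6=7-1=6
CMP R6, 6  (cmp 6,6)
JGT body: not taken
R0=60+11=71
halt.
Total executed instructions: 29.

29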